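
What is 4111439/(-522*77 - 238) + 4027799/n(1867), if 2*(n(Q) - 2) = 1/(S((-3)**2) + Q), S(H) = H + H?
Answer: 613920919401861/304897712 ≈ 2.0135e+6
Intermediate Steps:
S(H) = 2*H
n(Q) = 2 + 1/(2*(18 + Q)) (n(Q) = 2 + 1/(2*(2*(-3)**2 + Q)) = 2 + 1/(2*(2*9 + Q)) = 2 + 1/(2*(18 + Q)))
4111439/(-522*77 - 238) + 4027799/n(1867) = 4111439/(-522*77 - 238) + 4027799/(((73 + 4*1867)/(2*(18 + 1867)))) = 4111439/(-40194 - 238) + 4027799/(((1/2)*(73 + 7468)/1885)) = 4111439/(-40432) + 4027799/(((1/2)*(1/1885)*7541)) = 4111439*(-1/40432) + 4027799/(7541/3770) = -4111439/40432 + 4027799*(3770/7541) = -4111439/40432 + 15184802230/7541 = 613920919401861/304897712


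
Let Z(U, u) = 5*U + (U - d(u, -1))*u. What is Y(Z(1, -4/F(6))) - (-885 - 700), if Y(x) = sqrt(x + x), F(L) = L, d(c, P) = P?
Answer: 1585 + sqrt(66)/3 ≈ 1587.7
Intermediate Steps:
Z(U, u) = 5*U + u*(1 + U) (Z(U, u) = 5*U + (U - 1*(-1))*u = 5*U + (U + 1)*u = 5*U + (1 + U)*u = 5*U + u*(1 + U))
Y(x) = sqrt(2)*sqrt(x) (Y(x) = sqrt(2*x) = sqrt(2)*sqrt(x))
Y(Z(1, -4/F(6))) - (-885 - 700) = sqrt(2)*sqrt(-4/6 + 5*1 + 1*(-4/6)) - (-885 - 700) = sqrt(2)*sqrt(-4*1/6 + 5 + 1*(-4*1/6)) - 1*(-1585) = sqrt(2)*sqrt(-2/3 + 5 + 1*(-2/3)) + 1585 = sqrt(2)*sqrt(-2/3 + 5 - 2/3) + 1585 = sqrt(2)*sqrt(11/3) + 1585 = sqrt(2)*(sqrt(33)/3) + 1585 = sqrt(66)/3 + 1585 = 1585 + sqrt(66)/3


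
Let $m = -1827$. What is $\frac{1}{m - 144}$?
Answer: $- \frac{1}{1971} \approx -0.00050736$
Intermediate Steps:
$\frac{1}{m - 144} = \frac{1}{-1827 - 144} = \frac{1}{-1971} = - \frac{1}{1971}$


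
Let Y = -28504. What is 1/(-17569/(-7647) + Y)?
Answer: -7647/217952519 ≈ -3.5086e-5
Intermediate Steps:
1/(-17569/(-7647) + Y) = 1/(-17569/(-7647) - 28504) = 1/(-17569*(-1/7647) - 28504) = 1/(17569/7647 - 28504) = 1/(-217952519/7647) = -7647/217952519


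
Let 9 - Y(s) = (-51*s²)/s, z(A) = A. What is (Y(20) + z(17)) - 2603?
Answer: -1557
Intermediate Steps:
Y(s) = 9 + 51*s (Y(s) = 9 - (-51*s²)/s = 9 - (-51)*s = 9 + 51*s)
(Y(20) + z(17)) - 2603 = ((9 + 51*20) + 17) - 2603 = ((9 + 1020) + 17) - 2603 = (1029 + 17) - 2603 = 1046 - 2603 = -1557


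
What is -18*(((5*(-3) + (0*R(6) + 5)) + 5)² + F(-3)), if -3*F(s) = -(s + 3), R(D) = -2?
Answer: -450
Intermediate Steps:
F(s) = 1 + s/3 (F(s) = -(-1)*(s + 3)/3 = -(-1)*(3 + s)/3 = -(-3 - s)/3 = 1 + s/3)
-18*(((5*(-3) + (0*R(6) + 5)) + 5)² + F(-3)) = -18*(((5*(-3) + (0*(-2) + 5)) + 5)² + (1 + (⅓)*(-3))) = -18*(((-15 + (0 + 5)) + 5)² + (1 - 1)) = -18*(((-15 + 5) + 5)² + 0) = -18*((-10 + 5)² + 0) = -18*((-5)² + 0) = -18*(25 + 0) = -18*25 = -450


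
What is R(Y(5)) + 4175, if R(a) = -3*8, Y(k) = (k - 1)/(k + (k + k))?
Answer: 4151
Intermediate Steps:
Y(k) = (-1 + k)/(3*k) (Y(k) = (-1 + k)/(k + 2*k) = (-1 + k)/((3*k)) = (-1 + k)*(1/(3*k)) = (-1 + k)/(3*k))
R(a) = -24
R(Y(5)) + 4175 = -24 + 4175 = 4151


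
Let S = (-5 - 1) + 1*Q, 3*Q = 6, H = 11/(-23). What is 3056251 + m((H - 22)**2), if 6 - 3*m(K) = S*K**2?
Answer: 2851568325403/839523 ≈ 3.3967e+6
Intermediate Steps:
H = -11/23 (H = 11*(-1/23) = -11/23 ≈ -0.47826)
Q = 2 (Q = (1/3)*6 = 2)
S = -4 (S = (-5 - 1) + 1*2 = -6 + 2 = -4)
m(K) = 2 + 4*K**2/3 (m(K) = 2 - (-4)*K**2/3 = 2 + 4*K**2/3)
3056251 + m((H - 22)**2) = 3056251 + (2 + 4*((-11/23 - 22)**2)**2/3) = 3056251 + (2 + 4*((-517/23)**2)**2/3) = 3056251 + (2 + 4*(267289/529)**2/3) = 3056251 + (2 + (4/3)*(71443409521/279841)) = 3056251 + (2 + 285773638084/839523) = 3056251 + 285775317130/839523 = 2851568325403/839523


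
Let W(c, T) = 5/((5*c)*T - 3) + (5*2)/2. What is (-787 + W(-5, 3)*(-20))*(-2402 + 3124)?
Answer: -24940046/39 ≈ -6.3949e+5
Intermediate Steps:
W(c, T) = 5 + 5/(-3 + 5*T*c) (W(c, T) = 5/(5*T*c - 3) + 10*(1/2) = 5/(-3 + 5*T*c) + 5 = 5 + 5/(-3 + 5*T*c))
(-787 + W(-5, 3)*(-20))*(-2402 + 3124) = (-787 + (5*(-2 + 5*3*(-5))/(-3 + 5*3*(-5)))*(-20))*(-2402 + 3124) = (-787 + (5*(-2 - 75)/(-3 - 75))*(-20))*722 = (-787 + (5*(-77)/(-78))*(-20))*722 = (-787 + (5*(-1/78)*(-77))*(-20))*722 = (-787 + (385/78)*(-20))*722 = (-787 - 3850/39)*722 = -34543/39*722 = -24940046/39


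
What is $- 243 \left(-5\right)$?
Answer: $1215$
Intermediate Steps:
$- 243 \left(-5\right) = \left(-1\right) \left(-1215\right) = 1215$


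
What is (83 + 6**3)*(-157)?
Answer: -46943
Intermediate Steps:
(83 + 6**3)*(-157) = (83 + 216)*(-157) = 299*(-157) = -46943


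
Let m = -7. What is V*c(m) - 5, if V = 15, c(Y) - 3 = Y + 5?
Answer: 10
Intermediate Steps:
c(Y) = 8 + Y (c(Y) = 3 + (Y + 5) = 3 + (5 + Y) = 8 + Y)
V*c(m) - 5 = 15*(8 - 7) - 5 = 15*1 - 5 = 15 - 5 = 10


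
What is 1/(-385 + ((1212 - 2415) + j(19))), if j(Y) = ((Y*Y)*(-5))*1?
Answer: -1/3393 ≈ -0.00029472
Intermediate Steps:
j(Y) = -5*Y**2 (j(Y) = (Y**2*(-5))*1 = -5*Y**2*1 = -5*Y**2)
1/(-385 + ((1212 - 2415) + j(19))) = 1/(-385 + ((1212 - 2415) - 5*19**2)) = 1/(-385 + (-1203 - 5*361)) = 1/(-385 + (-1203 - 1805)) = 1/(-385 - 3008) = 1/(-3393) = -1/3393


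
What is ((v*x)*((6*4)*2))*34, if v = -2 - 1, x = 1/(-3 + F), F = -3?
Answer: 816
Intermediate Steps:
x = -⅙ (x = 1/(-3 - 3) = 1/(-6) = -⅙ ≈ -0.16667)
v = -3
((v*x)*((6*4)*2))*34 = ((-3*(-⅙))*((6*4)*2))*34 = ((24*2)/2)*34 = ((½)*48)*34 = 24*34 = 816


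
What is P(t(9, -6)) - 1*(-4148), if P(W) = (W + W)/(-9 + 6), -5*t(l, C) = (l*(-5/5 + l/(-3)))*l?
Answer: 20524/5 ≈ 4104.8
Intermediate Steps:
t(l, C) = -l**2*(-1 - l/3)/5 (t(l, C) = -l*(-5/5 + l/(-3))*l/5 = -l*(-5*1/5 + l*(-1/3))*l/5 = -l*(-1 - l/3)*l/5 = -l**2*(-1 - l/3)/5)
P(W) = -2*W/3 (P(W) = (2*W)/(-3) = (2*W)*(-1/3) = -2*W/3)
P(t(9, -6)) - 1*(-4148) = -2*9**2*(3 + 9)/45 - 1*(-4148) = -2*81*12/45 + 4148 = -2/3*324/5 + 4148 = -216/5 + 4148 = 20524/5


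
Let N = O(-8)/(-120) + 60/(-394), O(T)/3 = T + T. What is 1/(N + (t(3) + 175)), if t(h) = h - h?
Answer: 985/172619 ≈ 0.0057062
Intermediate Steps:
O(T) = 6*T (O(T) = 3*(T + T) = 3*(2*T) = 6*T)
t(h) = 0
N = 244/985 (N = (6*(-8))/(-120) + 60/(-394) = -48*(-1/120) + 60*(-1/394) = ⅖ - 30/197 = 244/985 ≈ 0.24772)
1/(N + (t(3) + 175)) = 1/(244/985 + (0 + 175)) = 1/(244/985 + 175) = 1/(172619/985) = 985/172619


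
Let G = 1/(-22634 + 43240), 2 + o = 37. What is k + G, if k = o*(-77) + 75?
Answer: -53987719/20606 ≈ -2620.0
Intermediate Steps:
o = 35 (o = -2 + 37 = 35)
k = -2620 (k = 35*(-77) + 75 = -2695 + 75 = -2620)
G = 1/20606 ≈ 4.8530e-5
k + G = -2620 + 1/20606 = -53987719/20606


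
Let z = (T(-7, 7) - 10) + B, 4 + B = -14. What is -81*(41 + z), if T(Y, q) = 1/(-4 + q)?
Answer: -1080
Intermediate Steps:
B = -18 (B = -4 - 14 = -18)
z = -83/3 (z = (1/(-4 + 7) - 10) - 18 = (1/3 - 10) - 18 = (⅓ - 10) - 18 = -29/3 - 18 = -83/3 ≈ -27.667)
-81*(41 + z) = -81*(41 - 83/3) = -81*40/3 = -1080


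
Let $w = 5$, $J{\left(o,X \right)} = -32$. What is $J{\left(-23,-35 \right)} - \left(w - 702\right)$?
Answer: $665$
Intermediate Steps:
$J{\left(-23,-35 \right)} - \left(w - 702\right) = -32 - \left(5 - 702\right) = -32 - -697 = -32 + 697 = 665$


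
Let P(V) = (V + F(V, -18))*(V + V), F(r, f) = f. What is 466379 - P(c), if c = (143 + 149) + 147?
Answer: 96741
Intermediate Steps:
c = 439 (c = 292 + 147 = 439)
P(V) = 2*V*(-18 + V) (P(V) = (V - 18)*(V + V) = (-18 + V)*(2*V) = 2*V*(-18 + V))
466379 - P(c) = 466379 - 2*439*(-18 + 439) = 466379 - 2*439*421 = 466379 - 1*369638 = 466379 - 369638 = 96741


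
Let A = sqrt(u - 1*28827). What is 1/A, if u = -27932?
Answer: -I*sqrt(56759)/56759 ≈ -0.0041974*I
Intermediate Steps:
A = I*sqrt(56759) (A = sqrt(-27932 - 1*28827) = sqrt(-27932 - 28827) = sqrt(-56759) = I*sqrt(56759) ≈ 238.24*I)
1/A = 1/(I*sqrt(56759)) = -I*sqrt(56759)/56759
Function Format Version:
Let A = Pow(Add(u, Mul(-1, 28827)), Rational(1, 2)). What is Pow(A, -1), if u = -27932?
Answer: Mul(Rational(-1, 56759), I, Pow(56759, Rational(1, 2))) ≈ Mul(-0.0041974, I)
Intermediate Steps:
A = Mul(I, Pow(56759, Rational(1, 2))) (A = Pow(Add(-27932, Mul(-1, 28827)), Rational(1, 2)) = Pow(Add(-27932, -28827), Rational(1, 2)) = Pow(-56759, Rational(1, 2)) = Mul(I, Pow(56759, Rational(1, 2))) ≈ Mul(238.24, I))
Pow(A, -1) = Pow(Mul(I, Pow(56759, Rational(1, 2))), -1) = Mul(Rational(-1, 56759), I, Pow(56759, Rational(1, 2)))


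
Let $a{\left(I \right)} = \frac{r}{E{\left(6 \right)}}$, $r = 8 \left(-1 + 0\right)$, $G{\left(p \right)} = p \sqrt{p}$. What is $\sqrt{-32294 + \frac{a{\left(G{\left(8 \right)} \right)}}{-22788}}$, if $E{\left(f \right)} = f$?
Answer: $\frac{i \sqrt{116458654883}}{1899} \approx 179.71 i$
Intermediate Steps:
$G{\left(p \right)} = p^{\frac{3}{2}}$
$r = -8$ ($r = 8 \left(-1\right) = -8$)
$a{\left(I \right)} = - \frac{4}{3}$ ($a{\left(I \right)} = - \frac{8}{6} = \left(-8\right) \frac{1}{6} = - \frac{4}{3}$)
$\sqrt{-32294 + \frac{a{\left(G{\left(8 \right)} \right)}}{-22788}} = \sqrt{-32294 - \frac{4}{3 \left(-22788\right)}} = \sqrt{-32294 - - \frac{1}{17091}} = \sqrt{-32294 + \frac{1}{17091}} = \sqrt{- \frac{551936753}{17091}} = \frac{i \sqrt{116458654883}}{1899}$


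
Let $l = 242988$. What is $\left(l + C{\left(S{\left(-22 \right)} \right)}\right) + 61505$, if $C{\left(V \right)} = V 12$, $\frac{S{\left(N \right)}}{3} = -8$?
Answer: $304205$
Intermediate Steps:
$S{\left(N \right)} = -24$ ($S{\left(N \right)} = 3 \left(-8\right) = -24$)
$C{\left(V \right)} = 12 V$
$\left(l + C{\left(S{\left(-22 \right)} \right)}\right) + 61505 = \left(242988 + 12 \left(-24\right)\right) + 61505 = \left(242988 - 288\right) + 61505 = 242700 + 61505 = 304205$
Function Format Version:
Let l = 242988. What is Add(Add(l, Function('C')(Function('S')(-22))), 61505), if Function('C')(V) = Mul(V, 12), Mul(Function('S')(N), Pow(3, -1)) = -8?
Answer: 304205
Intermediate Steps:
Function('S')(N) = -24 (Function('S')(N) = Mul(3, -8) = -24)
Function('C')(V) = Mul(12, V)
Add(Add(l, Function('C')(Function('S')(-22))), 61505) = Add(Add(242988, Mul(12, -24)), 61505) = Add(Add(242988, -288), 61505) = Add(242700, 61505) = 304205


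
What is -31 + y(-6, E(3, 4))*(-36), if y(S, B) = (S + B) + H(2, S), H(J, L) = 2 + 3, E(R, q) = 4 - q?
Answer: 5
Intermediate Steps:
H(J, L) = 5
y(S, B) = 5 + B + S (y(S, B) = (S + B) + 5 = (B + S) + 5 = 5 + B + S)
-31 + y(-6, E(3, 4))*(-36) = -31 + (5 + (4 - 1*4) - 6)*(-36) = -31 + (5 + (4 - 4) - 6)*(-36) = -31 + (5 + 0 - 6)*(-36) = -31 - 1*(-36) = -31 + 36 = 5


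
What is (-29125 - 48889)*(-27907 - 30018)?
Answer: 4518960950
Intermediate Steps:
(-29125 - 48889)*(-27907 - 30018) = -78014*(-57925) = 4518960950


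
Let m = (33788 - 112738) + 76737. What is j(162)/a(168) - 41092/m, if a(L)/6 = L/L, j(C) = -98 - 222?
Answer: -230804/6639 ≈ -34.765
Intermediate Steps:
m = -2213 (m = -78950 + 76737 = -2213)
j(C) = -320
a(L) = 6 (a(L) = 6*(L/L) = 6*1 = 6)
j(162)/a(168) - 41092/m = -320/6 - 41092/(-2213) = -320*⅙ - 41092*(-1/2213) = -160/3 + 41092/2213 = -230804/6639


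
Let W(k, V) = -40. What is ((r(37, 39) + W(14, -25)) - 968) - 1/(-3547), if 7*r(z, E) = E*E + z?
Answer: -19501399/24829 ≈ -785.43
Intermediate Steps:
r(z, E) = z/7 + E²/7 (r(z, E) = (E*E + z)/7 = (E² + z)/7 = (z + E²)/7 = z/7 + E²/7)
((r(37, 39) + W(14, -25)) - 968) - 1/(-3547) = ((((⅐)*37 + (⅐)*39²) - 40) - 968) - 1/(-3547) = (((37/7 + (⅐)*1521) - 40) - 968) - 1*(-1/3547) = (((37/7 + 1521/7) - 40) - 968) + 1/3547 = ((1558/7 - 40) - 968) + 1/3547 = (1278/7 - 968) + 1/3547 = -5498/7 + 1/3547 = -19501399/24829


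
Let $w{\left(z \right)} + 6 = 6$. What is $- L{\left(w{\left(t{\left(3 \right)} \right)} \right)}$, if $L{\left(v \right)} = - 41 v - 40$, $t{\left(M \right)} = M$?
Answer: $40$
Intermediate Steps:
$w{\left(z \right)} = 0$ ($w{\left(z \right)} = -6 + 6 = 0$)
$L{\left(v \right)} = -40 - 41 v$
$- L{\left(w{\left(t{\left(3 \right)} \right)} \right)} = - (-40 - 0) = - (-40 + 0) = \left(-1\right) \left(-40\right) = 40$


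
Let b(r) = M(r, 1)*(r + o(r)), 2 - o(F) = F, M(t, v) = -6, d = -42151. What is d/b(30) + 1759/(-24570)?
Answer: 172604827/49140 ≈ 3512.5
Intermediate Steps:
o(F) = 2 - F
b(r) = -12 (b(r) = -6*(r + (2 - r)) = -6*2 = -12)
d/b(30) + 1759/(-24570) = -42151/(-12) + 1759/(-24570) = -42151*(-1/12) + 1759*(-1/24570) = 42151/12 - 1759/24570 = 172604827/49140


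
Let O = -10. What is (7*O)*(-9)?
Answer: 630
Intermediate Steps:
(7*O)*(-9) = (7*(-10))*(-9) = -70*(-9) = 630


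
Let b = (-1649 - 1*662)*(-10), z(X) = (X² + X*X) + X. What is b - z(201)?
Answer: -57893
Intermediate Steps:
z(X) = X + 2*X² (z(X) = (X² + X²) + X = 2*X² + X = X + 2*X²)
b = 23110 (b = (-1649 - 662)*(-10) = -2311*(-10) = 23110)
b - z(201) = 23110 - 201*(1 + 2*201) = 23110 - 201*(1 + 402) = 23110 - 201*403 = 23110 - 1*81003 = 23110 - 81003 = -57893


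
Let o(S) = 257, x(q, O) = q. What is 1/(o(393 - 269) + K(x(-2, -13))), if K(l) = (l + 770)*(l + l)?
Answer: -1/2815 ≈ -0.00035524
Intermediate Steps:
K(l) = 2*l*(770 + l) (K(l) = (770 + l)*(2*l) = 2*l*(770 + l))
1/(o(393 - 269) + K(x(-2, -13))) = 1/(257 + 2*(-2)*(770 - 2)) = 1/(257 + 2*(-2)*768) = 1/(257 - 3072) = 1/(-2815) = -1/2815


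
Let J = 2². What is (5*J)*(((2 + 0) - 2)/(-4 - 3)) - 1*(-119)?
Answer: 119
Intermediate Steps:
J = 4
(5*J)*(((2 + 0) - 2)/(-4 - 3)) - 1*(-119) = (5*4)*(((2 + 0) - 2)/(-4 - 3)) - 1*(-119) = 20*((2 - 2)/(-7)) + 119 = 20*(0*(-⅐)) + 119 = 20*0 + 119 = 0 + 119 = 119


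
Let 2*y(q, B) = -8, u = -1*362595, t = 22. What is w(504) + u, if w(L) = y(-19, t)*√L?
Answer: -362595 - 24*√14 ≈ -3.6269e+5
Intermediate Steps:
u = -362595
y(q, B) = -4 (y(q, B) = (½)*(-8) = -4)
w(L) = -4*√L
w(504) + u = -24*√14 - 362595 = -362595 - 24*√14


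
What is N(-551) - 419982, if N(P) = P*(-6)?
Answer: -416676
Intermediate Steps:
N(P) = -6*P
N(-551) - 419982 = -6*(-551) - 419982 = 3306 - 419982 = -416676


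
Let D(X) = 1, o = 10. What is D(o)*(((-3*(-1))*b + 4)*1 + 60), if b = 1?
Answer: 67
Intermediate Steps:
D(o)*(((-3*(-1))*b + 4)*1 + 60) = 1*((-3*(-1)*1 + 4)*1 + 60) = 1*((3*1 + 4)*1 + 60) = 1*((3 + 4)*1 + 60) = 1*(7*1 + 60) = 1*(7 + 60) = 1*67 = 67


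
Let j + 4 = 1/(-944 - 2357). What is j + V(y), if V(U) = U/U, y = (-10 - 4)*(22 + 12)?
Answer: -9904/3301 ≈ -3.0003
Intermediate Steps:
y = -476 (y = -14*34 = -476)
V(U) = 1
j = -13205/3301 (j = -4 + 1/(-944 - 2357) = -4 + 1/(-3301) = -4 - 1/3301 = -13205/3301 ≈ -4.0003)
j + V(y) = -13205/3301 + 1 = -9904/3301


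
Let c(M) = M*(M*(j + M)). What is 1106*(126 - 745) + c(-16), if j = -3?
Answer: -689478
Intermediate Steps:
c(M) = M²*(-3 + M) (c(M) = M*(M*(-3 + M)) = M²*(-3 + M))
1106*(126 - 745) + c(-16) = 1106*(126 - 745) + (-16)²*(-3 - 16) = 1106*(-619) + 256*(-19) = -684614 - 4864 = -689478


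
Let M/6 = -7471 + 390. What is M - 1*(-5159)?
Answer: -37327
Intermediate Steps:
M = -42486 (M = 6*(-7471 + 390) = 6*(-7081) = -42486)
M - 1*(-5159) = -42486 - 1*(-5159) = -42486 + 5159 = -37327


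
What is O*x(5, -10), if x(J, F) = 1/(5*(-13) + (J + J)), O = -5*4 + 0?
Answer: 4/11 ≈ 0.36364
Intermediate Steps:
O = -20 (O = -20 + 0 = -20)
x(J, F) = 1/(-65 + 2*J)
O*x(5, -10) = -20/(-65 + 2*5) = -20/(-65 + 10) = -20/(-55) = -20*(-1/55) = 4/11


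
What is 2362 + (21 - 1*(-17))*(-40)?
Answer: 842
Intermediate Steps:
2362 + (21 - 1*(-17))*(-40) = 2362 + (21 + 17)*(-40) = 2362 + 38*(-40) = 2362 - 1520 = 842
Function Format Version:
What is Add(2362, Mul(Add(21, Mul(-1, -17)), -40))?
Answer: 842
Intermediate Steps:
Add(2362, Mul(Add(21, Mul(-1, -17)), -40)) = Add(2362, Mul(Add(21, 17), -40)) = Add(2362, Mul(38, -40)) = Add(2362, -1520) = 842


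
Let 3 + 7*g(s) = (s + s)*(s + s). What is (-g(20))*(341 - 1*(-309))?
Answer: -1038050/7 ≈ -1.4829e+5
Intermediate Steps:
g(s) = -3/7 + 4*s²/7 (g(s) = -3/7 + ((s + s)*(s + s))/7 = -3/7 + ((2*s)*(2*s))/7 = -3/7 + (4*s²)/7 = -3/7 + 4*s²/7)
(-g(20))*(341 - 1*(-309)) = (-(-3/7 + (4/7)*20²))*(341 - 1*(-309)) = (-(-3/7 + (4/7)*400))*(341 + 309) = -(-3/7 + 1600/7)*650 = -1*1597/7*650 = -1597/7*650 = -1038050/7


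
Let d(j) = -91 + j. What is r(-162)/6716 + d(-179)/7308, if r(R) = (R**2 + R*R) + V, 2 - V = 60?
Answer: 2648230/340837 ≈ 7.7698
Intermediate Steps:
V = -58 (V = 2 - 1*60 = 2 - 60 = -58)
r(R) = -58 + 2*R**2 (r(R) = (R**2 + R*R) - 58 = (R**2 + R**2) - 58 = 2*R**2 - 58 = -58 + 2*R**2)
r(-162)/6716 + d(-179)/7308 = (-58 + 2*(-162)**2)/6716 + (-91 - 179)/7308 = (-58 + 2*26244)*(1/6716) - 270*1/7308 = (-58 + 52488)*(1/6716) - 15/406 = 52430*(1/6716) - 15/406 = 26215/3358 - 15/406 = 2648230/340837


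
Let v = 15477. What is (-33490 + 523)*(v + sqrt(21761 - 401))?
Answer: -510230259 - 131868*sqrt(1335) ≈ -5.1505e+8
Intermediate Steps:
(-33490 + 523)*(v + sqrt(21761 - 401)) = (-33490 + 523)*(15477 + sqrt(21761 - 401)) = -32967*(15477 + sqrt(21360)) = -32967*(15477 + 4*sqrt(1335)) = -510230259 - 131868*sqrt(1335)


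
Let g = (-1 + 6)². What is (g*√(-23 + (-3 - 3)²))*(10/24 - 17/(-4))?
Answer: 350*√13/3 ≈ 420.65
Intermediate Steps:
g = 25 (g = 5² = 25)
(g*√(-23 + (-3 - 3)²))*(10/24 - 17/(-4)) = (25*√(-23 + (-3 - 3)²))*(10/24 - 17/(-4)) = (25*√(-23 + (-6)²))*(10*(1/24) - 17*(-¼)) = (25*√(-23 + 36))*(5/12 + 17/4) = (25*√13)*(14/3) = 350*√13/3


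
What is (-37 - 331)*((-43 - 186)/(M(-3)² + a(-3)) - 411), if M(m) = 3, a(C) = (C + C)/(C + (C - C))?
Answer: 1748000/11 ≈ 1.5891e+5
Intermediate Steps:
a(C) = 2 (a(C) = (2*C)/(C + 0) = (2*C)/C = 2)
(-37 - 331)*((-43 - 186)/(M(-3)² + a(-3)) - 411) = (-37 - 331)*((-43 - 186)/(3² + 2) - 411) = -368*(-229/(9 + 2) - 411) = -368*(-229/11 - 411) = -368*(-4750/11) = 1748000/11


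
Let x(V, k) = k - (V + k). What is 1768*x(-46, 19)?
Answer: 81328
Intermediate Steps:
x(V, k) = -V (x(V, k) = k + (-V - k) = -V)
1768*x(-46, 19) = 1768*(-1*(-46)) = 1768*46 = 81328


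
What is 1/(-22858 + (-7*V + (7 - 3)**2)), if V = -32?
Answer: -1/22618 ≈ -4.4213e-5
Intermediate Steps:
1/(-22858 + (-7*V + (7 - 3)**2)) = 1/(-22858 + (-7*(-32) + (7 - 3)**2)) = 1/(-22858 + (224 + 4**2)) = 1/(-22858 + (224 + 16)) = 1/(-22858 + 240) = 1/(-22618) = -1/22618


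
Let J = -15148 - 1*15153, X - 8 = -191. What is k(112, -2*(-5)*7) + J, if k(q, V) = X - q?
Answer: -30596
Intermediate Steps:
X = -183 (X = 8 - 191 = -183)
k(q, V) = -183 - q
J = -30301 (J = -15148 - 15153 = -30301)
k(112, -2*(-5)*7) + J = (-183 - 1*112) - 30301 = (-183 - 112) - 30301 = -295 - 30301 = -30596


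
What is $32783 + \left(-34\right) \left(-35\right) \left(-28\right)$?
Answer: $-537$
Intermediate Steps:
$32783 + \left(-34\right) \left(-35\right) \left(-28\right) = 32783 + 1190 \left(-28\right) = 32783 - 33320 = -537$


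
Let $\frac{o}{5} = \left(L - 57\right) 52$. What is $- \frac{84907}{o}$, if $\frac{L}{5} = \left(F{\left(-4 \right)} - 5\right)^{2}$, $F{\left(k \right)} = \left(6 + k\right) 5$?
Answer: $- \frac{84907}{17680} \approx -4.8024$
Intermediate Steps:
$F{\left(k \right)} = 30 + 5 k$
$L = 125$ ($L = 5 \left(\left(30 + 5 \left(-4\right)\right) - 5\right)^{2} = 5 \left(\left(30 - 20\right) - 5\right)^{2} = 5 \left(10 - 5\right)^{2} = 5 \cdot 5^{2} = 5 \cdot 25 = 125$)
$o = 17680$ ($o = 5 \left(125 - 57\right) 52 = 5 \cdot 68 \cdot 52 = 5 \cdot 3536 = 17680$)
$- \frac{84907}{o} = - \frac{84907}{17680}$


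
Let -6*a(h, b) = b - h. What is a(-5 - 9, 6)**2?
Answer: 100/9 ≈ 11.111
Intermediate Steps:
a(h, b) = -b/6 + h/6 (a(h, b) = -(b - h)/6 = -b/6 + h/6)
a(-5 - 9, 6)**2 = (-1/6*6 + (-5 - 9)/6)**2 = (-1 + (1/6)*(-14))**2 = (-1 - 7/3)**2 = (-10/3)**2 = 100/9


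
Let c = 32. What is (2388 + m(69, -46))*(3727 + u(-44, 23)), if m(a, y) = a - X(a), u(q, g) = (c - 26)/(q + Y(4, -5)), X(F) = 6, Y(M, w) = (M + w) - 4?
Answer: 447594267/49 ≈ 9.1346e+6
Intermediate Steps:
Y(M, w) = -4 + M + w
u(q, g) = 6/(-5 + q) (u(q, g) = (32 - 26)/(q + (-4 + 4 - 5)) = 6/(q - 5) = 6/(-5 + q))
m(a, y) = -6 + a (m(a, y) = a - 1*6 = a - 6 = -6 + a)
(2388 + m(69, -46))*(3727 + u(-44, 23)) = (2388 + (-6 + 69))*(3727 + 6/(-5 - 44)) = (2388 + 63)*(3727 + 6/(-49)) = 2451*(3727 + 6*(-1/49)) = 2451*(3727 - 6/49) = 2451*(182617/49) = 447594267/49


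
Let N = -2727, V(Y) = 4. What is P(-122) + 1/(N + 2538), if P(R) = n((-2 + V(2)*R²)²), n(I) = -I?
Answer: -669872162485/189 ≈ -3.5443e+9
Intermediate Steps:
P(R) = -(-2 + 4*R²)²
P(-122) + 1/(N + 2538) = -4*(-1 + 2*(-122)²)² + 1/(-2727 + 2538) = -4*(-1 + 2*14884)² + 1/(-189) = -4*(-1 + 29768)² - 1/189 = -4*29767² - 1/189 = -4*886074289 - 1/189 = -3544297156 - 1/189 = -669872162485/189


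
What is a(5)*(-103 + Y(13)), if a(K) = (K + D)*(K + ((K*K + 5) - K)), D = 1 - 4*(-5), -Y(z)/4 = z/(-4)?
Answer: -70200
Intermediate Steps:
Y(z) = z (Y(z) = -4*z/(-4) = -4*z*(-1)/4 = -(-1)*z = z)
D = 21 (D = 1 + 20 = 21)
a(K) = (5 + K²)*(21 + K) (a(K) = (K + 21)*(K + ((K*K + 5) - K)) = (21 + K)*(K + ((K² + 5) - K)) = (21 + K)*(K + ((5 + K²) - K)) = (21 + K)*(K + (5 + K² - K)) = (21 + K)*(5 + K²) = (5 + K²)*(21 + K))
a(5)*(-103 + Y(13)) = (105 + 5³ + 5*5 + 21*5²)*(-103 + 13) = (105 + 125 + 25 + 21*25)*(-90) = (105 + 125 + 25 + 525)*(-90) = 780*(-90) = -70200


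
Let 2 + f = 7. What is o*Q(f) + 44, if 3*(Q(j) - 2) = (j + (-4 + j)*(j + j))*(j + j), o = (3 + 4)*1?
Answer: 408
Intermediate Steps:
f = 5 (f = -2 + 7 = 5)
o = 7 (o = 7*1 = 7)
Q(j) = 2 + 2*j*(j + 2*j*(-4 + j))/3 (Q(j) = 2 + ((j + (-4 + j)*(j + j))*(j + j))/3 = 2 + ((j + (-4 + j)*(2*j))*(2*j))/3 = 2 + ((j + 2*j*(-4 + j))*(2*j))/3 = 2 + (2*j*(j + 2*j*(-4 + j)))/3 = 2 + 2*j*(j + 2*j*(-4 + j))/3)
o*Q(f) + 44 = 7*(2 - 14/3*5² + (4/3)*5³) + 44 = 7*(2 - 14/3*25 + (4/3)*125) + 44 = 7*(2 - 350/3 + 500/3) + 44 = 7*52 + 44 = 364 + 44 = 408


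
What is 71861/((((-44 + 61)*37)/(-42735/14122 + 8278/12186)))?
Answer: -14511135841817/54122522634 ≈ -268.12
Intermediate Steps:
71861/((((-44 + 61)*37)/(-42735/14122 + 8278/12186))) = 71861/(((17*37)/(-42735*1/14122 + 8278*(1/12186)))) = 71861/((629/(-42735/14122 + 4139/6093))) = 71861/((629/(-201933397/86045346))) = 71861/((629*(-86045346/201933397))) = 71861/(-54122522634/201933397) = 71861*(-201933397/54122522634) = -14511135841817/54122522634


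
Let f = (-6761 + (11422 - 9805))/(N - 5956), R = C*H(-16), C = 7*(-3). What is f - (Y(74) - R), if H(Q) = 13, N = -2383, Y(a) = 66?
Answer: -2821777/8339 ≈ -338.38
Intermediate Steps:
C = -21
R = -273 (R = -21*13 = -273)
f = 5144/8339 (f = (-6761 + (11422 - 9805))/(-2383 - 5956) = (-6761 + 1617)/(-8339) = -5144*(-1/8339) = 5144/8339 ≈ 0.61686)
f - (Y(74) - R) = 5144/8339 - (66 - 1*(-273)) = 5144/8339 - (66 + 273) = 5144/8339 - 1*339 = 5144/8339 - 339 = -2821777/8339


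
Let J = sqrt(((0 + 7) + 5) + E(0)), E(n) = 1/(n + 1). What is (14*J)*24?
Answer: 336*sqrt(13) ≈ 1211.5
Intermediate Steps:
E(n) = 1/(1 + n)
J = sqrt(13) (J = sqrt(((0 + 7) + 5) + 1/(1 + 0)) = sqrt((7 + 5) + 1/1) = sqrt(12 + 1) = sqrt(13) ≈ 3.6056)
(14*J)*24 = (14*sqrt(13))*24 = 336*sqrt(13)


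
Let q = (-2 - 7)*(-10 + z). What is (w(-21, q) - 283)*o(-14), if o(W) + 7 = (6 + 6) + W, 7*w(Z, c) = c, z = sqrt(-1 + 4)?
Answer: 17019/7 + 81*sqrt(3)/7 ≈ 2451.3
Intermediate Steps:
z = sqrt(3) ≈ 1.7320
q = 90 - 9*sqrt(3) (q = (-2 - 7)*(-10 + sqrt(3)) = -9*(-10 + sqrt(3)) = 90 - 9*sqrt(3) ≈ 74.411)
w(Z, c) = c/7
o(W) = 5 + W (o(W) = -7 + ((6 + 6) + W) = -7 + (12 + W) = 5 + W)
(w(-21, q) - 283)*o(-14) = ((90 - 9*sqrt(3))/7 - 283)*(5 - 14) = ((90/7 - 9*sqrt(3)/7) - 283)*(-9) = (-1891/7 - 9*sqrt(3)/7)*(-9) = 17019/7 + 81*sqrt(3)/7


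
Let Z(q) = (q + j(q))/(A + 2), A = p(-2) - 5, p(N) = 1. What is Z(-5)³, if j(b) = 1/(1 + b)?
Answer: 9261/512 ≈ 18.088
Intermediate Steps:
A = -4 (A = 1 - 5 = -4)
Z(q) = -q/2 - 1/(2*(1 + q)) (Z(q) = (q + 1/(1 + q))/(-4 + 2) = (q + 1/(1 + q))/(-2) = (q + 1/(1 + q))*(-½) = -q/2 - 1/(2*(1 + q)))
Z(-5)³ = ((-1 - 1*(-5)*(1 - 5))/(2*(1 - 5)))³ = ((½)*(-1 - 1*(-5)*(-4))/(-4))³ = ((½)*(-¼)*(-1 - 20))³ = ((½)*(-¼)*(-21))³ = (21/8)³ = 9261/512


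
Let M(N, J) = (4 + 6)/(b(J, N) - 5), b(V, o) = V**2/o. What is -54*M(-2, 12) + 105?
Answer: 8625/77 ≈ 112.01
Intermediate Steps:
M(N, J) = 10/(-5 + J**2/N) (M(N, J) = (4 + 6)/(J**2/N - 5) = 10/(-5 + J**2/N))
-54*M(-2, 12) + 105 = -540*(-2)/(12**2 - 5*(-2)) + 105 = -540*(-2)/(144 + 10) + 105 = -540*(-2)/154 + 105 = -54*(-10/77) + 105 = 540/77 + 105 = 8625/77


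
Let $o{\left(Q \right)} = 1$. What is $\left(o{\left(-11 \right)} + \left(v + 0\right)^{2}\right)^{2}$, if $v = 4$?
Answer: $289$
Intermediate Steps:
$\left(o{\left(-11 \right)} + \left(v + 0\right)^{2}\right)^{2} = \left(1 + \left(4 + 0\right)^{2}\right)^{2} = \left(1 + 4^{2}\right)^{2} = \left(1 + 16\right)^{2} = 17^{2} = 289$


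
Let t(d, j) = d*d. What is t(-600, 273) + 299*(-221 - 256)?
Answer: 217377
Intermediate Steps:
t(d, j) = d**2
t(-600, 273) + 299*(-221 - 256) = (-600)**2 + 299*(-221 - 256) = 360000 + 299*(-477) = 360000 - 142623 = 217377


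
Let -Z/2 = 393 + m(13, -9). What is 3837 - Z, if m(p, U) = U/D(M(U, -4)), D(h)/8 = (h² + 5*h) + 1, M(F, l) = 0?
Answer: 18483/4 ≈ 4620.8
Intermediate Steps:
D(h) = 8 + 8*h² + 40*h (D(h) = 8*((h² + 5*h) + 1) = 8*(1 + h² + 5*h) = 8 + 8*h² + 40*h)
m(p, U) = U/8 (m(p, U) = U/(8 + 8*0² + 40*0) = U/(8 + 8*0 + 0) = U/(8 + 0 + 0) = U/8)
Z = -3135/4 (Z = -2*(393 + (⅛)*(-9)) = -2*(393 - 9/8) = -2*3135/8 = -3135/4 ≈ -783.75)
3837 - Z = 3837 - 1*(-3135/4) = 3837 + 3135/4 = 18483/4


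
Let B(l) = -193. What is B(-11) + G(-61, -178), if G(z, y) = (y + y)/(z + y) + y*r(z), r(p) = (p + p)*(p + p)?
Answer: -633240899/239 ≈ -2.6495e+6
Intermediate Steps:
r(p) = 4*p² (r(p) = (2*p)*(2*p) = 4*p²)
G(z, y) = 2*y/(y + z) + 4*y*z² (G(z, y) = (y + y)/(z + y) + y*(4*z²) = (2*y)/(y + z) + 4*y*z² = 2*y/(y + z) + 4*y*z²)
B(-11) + G(-61, -178) = -193 + 2*(-178)*(1 + 2*(-61)³ + 2*(-178)*(-61)²)/(-178 - 61) = -193 + 2*(-178)*(1 + 2*(-226981) + 2*(-178)*3721)/(-239) = -193 + 2*(-178)*(-1/239)*(1 - 453962 - 1324676) = -193 + 2*(-178)*(-1/239)*(-1778637) = -193 - 633194772/239 = -633240899/239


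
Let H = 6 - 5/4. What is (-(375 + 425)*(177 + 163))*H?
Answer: -1292000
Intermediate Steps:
H = 19/4 (H = 6 - 5*¼ = 6 - 5/4 = 19/4 ≈ 4.7500)
(-(375 + 425)*(177 + 163))*H = -(375 + 425)*(177 + 163)*(19/4) = -800*340*(19/4) = -1*272000*(19/4) = -272000*19/4 = -1292000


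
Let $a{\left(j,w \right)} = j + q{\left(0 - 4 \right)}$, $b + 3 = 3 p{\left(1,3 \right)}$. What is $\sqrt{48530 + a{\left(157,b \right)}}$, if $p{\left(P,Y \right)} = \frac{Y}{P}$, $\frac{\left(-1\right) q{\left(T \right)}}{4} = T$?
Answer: $\sqrt{48703} \approx 220.69$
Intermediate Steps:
$q{\left(T \right)} = - 4 T$
$b = 6$ ($b = -3 + 3 \cdot \frac{3}{1} = -3 + 3 \cdot 3 \cdot 1 = -3 + 3 \cdot 3 = -3 + 9 = 6$)
$a{\left(j,w \right)} = 16 + j$ ($a{\left(j,w \right)} = j - 4 \left(0 - 4\right) = j - -16 = j + 16 = 16 + j$)
$\sqrt{48530 + a{\left(157,b \right)}} = \sqrt{48530 + \left(16 + 157\right)} = \sqrt{48530 + 173} = \sqrt{48703}$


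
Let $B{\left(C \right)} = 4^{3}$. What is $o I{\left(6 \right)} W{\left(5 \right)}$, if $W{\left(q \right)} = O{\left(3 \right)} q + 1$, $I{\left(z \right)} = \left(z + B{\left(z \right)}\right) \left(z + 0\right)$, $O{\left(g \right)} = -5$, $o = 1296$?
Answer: $-13063680$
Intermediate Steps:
$B{\left(C \right)} = 64$
$I{\left(z \right)} = z \left(64 + z\right)$ ($I{\left(z \right)} = \left(z + 64\right) \left(z + 0\right) = \left(64 + z\right) z = z \left(64 + z\right)$)
$W{\left(q \right)} = 1 - 5 q$ ($W{\left(q \right)} = - 5 q + 1 = 1 - 5 q$)
$o I{\left(6 \right)} W{\left(5 \right)} = 1296 \cdot 6 \left(64 + 6\right) \left(1 - 25\right) = 1296 \cdot 6 \cdot 70 \left(1 - 25\right) = 1296 \cdot 420 \left(-24\right) = 1296 \left(-10080\right) = -13063680$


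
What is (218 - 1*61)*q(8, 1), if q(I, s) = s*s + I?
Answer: 1413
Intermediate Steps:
q(I, s) = I + s² (q(I, s) = s² + I = I + s²)
(218 - 1*61)*q(8, 1) = (218 - 1*61)*(8 + 1²) = (218 - 61)*(8 + 1) = 157*9 = 1413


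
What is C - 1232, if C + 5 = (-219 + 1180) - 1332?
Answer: -1608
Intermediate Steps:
C = -376 (C = -5 + ((-219 + 1180) - 1332) = -5 + (961 - 1332) = -5 - 371 = -376)
C - 1232 = -376 - 1232 = -1608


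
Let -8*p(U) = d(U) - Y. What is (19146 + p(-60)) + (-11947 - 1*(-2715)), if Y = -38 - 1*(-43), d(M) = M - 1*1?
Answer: 39689/4 ≈ 9922.3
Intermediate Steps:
d(M) = -1 + M (d(M) = M - 1 = -1 + M)
Y = 5 (Y = -38 + 43 = 5)
p(U) = 3/4 - U/8 (p(U) = -((-1 + U) - 1*5)/8 = -((-1 + U) - 5)/8 = -(-6 + U)/8 = 3/4 - U/8)
(19146 + p(-60)) + (-11947 - 1*(-2715)) = (19146 + (3/4 - 1/8*(-60))) + (-11947 - 1*(-2715)) = (19146 + (3/4 + 15/2)) + (-11947 + 2715) = (19146 + 33/4) - 9232 = 76617/4 - 9232 = 39689/4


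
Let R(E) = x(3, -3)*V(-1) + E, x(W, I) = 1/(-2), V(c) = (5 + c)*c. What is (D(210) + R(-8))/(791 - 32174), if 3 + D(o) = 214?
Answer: -205/31383 ≈ -0.0065322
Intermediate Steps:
D(o) = 211 (D(o) = -3 + 214 = 211)
V(c) = c*(5 + c)
x(W, I) = -1/2
R(E) = 2 + E (R(E) = -(-1)*(5 - 1)/2 + E = -(-1)*4/2 + E = -1/2*(-4) + E = 2 + E)
(D(210) + R(-8))/(791 - 32174) = (211 + (2 - 8))/(791 - 32174) = (211 - 6)/(-31383) = 205*(-1/31383) = -205/31383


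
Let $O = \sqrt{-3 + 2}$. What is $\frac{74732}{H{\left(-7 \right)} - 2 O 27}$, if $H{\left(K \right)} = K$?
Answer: $- \frac{5338 i}{27} \approx - 197.7 i$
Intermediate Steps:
$O = i$ ($O = \sqrt{-1} = i \approx 1.0 i$)
$\frac{74732}{H{\left(-7 \right)} - 2 O 27} = \frac{74732}{\left(-7\right) - 2 i 27} = \frac{74732}{\left(-7\right) \left(- 54 i\right)} = \frac{74732}{378 i} = 74732 \left(- \frac{i}{378}\right) = - \frac{5338 i}{27}$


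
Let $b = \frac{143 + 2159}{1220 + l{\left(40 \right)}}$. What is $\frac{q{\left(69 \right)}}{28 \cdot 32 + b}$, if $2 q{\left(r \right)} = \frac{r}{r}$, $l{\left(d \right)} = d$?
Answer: $\frac{315}{565631} \approx 0.0005569$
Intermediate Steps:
$b = \frac{1151}{630}$ ($b = \frac{143 + 2159}{1220 + 40} = \frac{2302}{1260} = 2302 \cdot \frac{1}{1260} = \frac{1151}{630} \approx 1.827$)
$q{\left(r \right)} = \frac{1}{2}$ ($q{\left(r \right)} = \frac{r \frac{1}{r}}{2} = \frac{1}{2} \cdot 1 = \frac{1}{2}$)
$\frac{q{\left(69 \right)}}{28 \cdot 32 + b} = \frac{1}{2 \left(28 \cdot 32 + \frac{1151}{630}\right)} = \frac{1}{2 \left(896 + \frac{1151}{630}\right)} = \frac{1}{2 \cdot \frac{565631}{630}} = \frac{1}{2} \cdot \frac{630}{565631} = \frac{315}{565631}$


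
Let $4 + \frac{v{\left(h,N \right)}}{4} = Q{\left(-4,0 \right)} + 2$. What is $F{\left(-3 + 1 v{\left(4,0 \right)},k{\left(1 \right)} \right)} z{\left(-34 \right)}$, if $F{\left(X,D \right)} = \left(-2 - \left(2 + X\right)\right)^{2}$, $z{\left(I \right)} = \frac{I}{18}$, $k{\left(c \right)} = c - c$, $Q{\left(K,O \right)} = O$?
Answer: $- \frac{833}{9} \approx -92.556$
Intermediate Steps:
$k{\left(c \right)} = 0$
$v{\left(h,N \right)} = -8$ ($v{\left(h,N \right)} = -16 + 4 \left(0 + 2\right) = -16 + 4 \cdot 2 = -16 + 8 = -8$)
$z{\left(I \right)} = \frac{I}{18}$ ($z{\left(I \right)} = I \frac{1}{18} = \frac{I}{18}$)
$F{\left(X,D \right)} = \left(-4 - X\right)^{2}$
$F{\left(-3 + 1 v{\left(4,0 \right)},k{\left(1 \right)} \right)} z{\left(-34 \right)} = \left(4 + \left(-3 + 1 \left(-8\right)\right)\right)^{2} \cdot \frac{1}{18} \left(-34\right) = \left(4 - 11\right)^{2} \left(- \frac{17}{9}\right) = \left(-7\right)^{2} \left(- \frac{17}{9}\right) = 49 \left(- \frac{17}{9}\right) = - \frac{833}{9}$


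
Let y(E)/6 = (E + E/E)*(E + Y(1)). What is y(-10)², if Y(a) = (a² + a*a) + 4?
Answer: 46656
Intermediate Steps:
Y(a) = 4 + 2*a² (Y(a) = (a² + a²) + 4 = 2*a² + 4 = 4 + 2*a²)
y(E) = 6*(1 + E)*(6 + E) (y(E) = 6*((E + E/E)*(E + (4 + 2*1²))) = 6*((E + 1)*(E + (4 + 2*1))) = 6*((1 + E)*(E + (4 + 2))) = 6*((1 + E)*(E + 6)) = 6*((1 + E)*(6 + E)) = 6*(1 + E)*(6 + E))
y(-10)² = (36 + 6*(-10)² + 42*(-10))² = (36 + 6*100 - 420)² = (36 + 600 - 420)² = 216² = 46656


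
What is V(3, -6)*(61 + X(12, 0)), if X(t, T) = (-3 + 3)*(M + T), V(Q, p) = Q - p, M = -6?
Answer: 549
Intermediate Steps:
X(t, T) = 0 (X(t, T) = (-3 + 3)*(-6 + T) = 0*(-6 + T) = 0)
V(3, -6)*(61 + X(12, 0)) = (3 - 1*(-6))*(61 + 0) = (3 + 6)*61 = 9*61 = 549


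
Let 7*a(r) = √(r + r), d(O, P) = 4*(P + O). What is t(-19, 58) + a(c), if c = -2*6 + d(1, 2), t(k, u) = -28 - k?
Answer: -9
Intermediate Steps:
d(O, P) = 4*O + 4*P (d(O, P) = 4*(O + P) = 4*O + 4*P)
c = 0 (c = -2*6 + (4*1 + 4*2) = -12 + (4 + 8) = -12 + 12 = 0)
a(r) = √2*√r/7 (a(r) = √(r + r)/7 = √(2*r)/7 = (√2*√r)/7 = √2*√r/7)
t(-19, 58) + a(c) = (-28 - 1*(-19)) + √2*√0/7 = (-28 + 19) + (⅐)*√2*0 = -9 + 0 = -9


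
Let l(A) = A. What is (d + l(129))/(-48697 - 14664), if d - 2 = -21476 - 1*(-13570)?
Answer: 7775/63361 ≈ 0.12271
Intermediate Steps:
d = -7904 (d = 2 + (-21476 - 1*(-13570)) = 2 + (-21476 + 13570) = 2 - 7906 = -7904)
(d + l(129))/(-48697 - 14664) = (-7904 + 129)/(-48697 - 14664) = -7775/(-63361) = -7775*(-1/63361) = 7775/63361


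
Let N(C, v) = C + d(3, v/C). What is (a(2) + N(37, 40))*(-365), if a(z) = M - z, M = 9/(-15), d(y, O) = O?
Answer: -479172/37 ≈ -12951.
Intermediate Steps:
M = -3/5 (M = 9*(-1/15) = -3/5 ≈ -0.60000)
a(z) = -3/5 - z
N(C, v) = C + v/C
(a(2) + N(37, 40))*(-365) = ((-3/5 - 1*2) + (37 + 40/37))*(-365) = ((-3/5 - 2) + (37 + 40*(1/37)))*(-365) = (-13/5 + (37 + 40/37))*(-365) = (-13/5 + 1409/37)*(-365) = (6564/185)*(-365) = -479172/37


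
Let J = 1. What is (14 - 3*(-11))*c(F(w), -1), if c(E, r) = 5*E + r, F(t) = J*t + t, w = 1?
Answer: 423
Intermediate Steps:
F(t) = 2*t (F(t) = 1*t + t = t + t = 2*t)
c(E, r) = r + 5*E
(14 - 3*(-11))*c(F(w), -1) = (14 - 3*(-11))*(-1 + 5*(2*1)) = (14 + 33)*(-1 + 5*2) = 47*(-1 + 10) = 47*9 = 423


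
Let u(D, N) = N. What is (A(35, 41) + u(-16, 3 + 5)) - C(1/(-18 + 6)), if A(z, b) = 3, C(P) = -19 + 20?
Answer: 10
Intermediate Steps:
C(P) = 1
(A(35, 41) + u(-16, 3 + 5)) - C(1/(-18 + 6)) = (3 + (3 + 5)) - 1*1 = (3 + 8) - 1 = 11 - 1 = 10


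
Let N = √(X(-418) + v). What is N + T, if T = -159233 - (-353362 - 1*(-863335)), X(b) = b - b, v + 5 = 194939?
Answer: -669206 + √194934 ≈ -6.6876e+5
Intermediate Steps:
v = 194934 (v = -5 + 194939 = 194934)
X(b) = 0
N = √194934 (N = √(0 + 194934) = √194934 ≈ 441.51)
T = -669206 (T = -159233 - (-353362 + 863335) = -159233 - 1*509973 = -159233 - 509973 = -669206)
N + T = √194934 - 669206 = -669206 + √194934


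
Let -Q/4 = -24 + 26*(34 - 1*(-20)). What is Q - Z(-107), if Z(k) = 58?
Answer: -5578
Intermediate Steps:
Q = -5520 (Q = -4*(-24 + 26*(34 - 1*(-20))) = -4*(-24 + 26*(34 + 20)) = -4*(-24 + 26*54) = -4*(-24 + 1404) = -4*1380 = -5520)
Q - Z(-107) = -5520 - 1*58 = -5520 - 58 = -5578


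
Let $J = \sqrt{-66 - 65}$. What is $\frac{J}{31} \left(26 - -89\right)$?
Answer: $\frac{115 i \sqrt{131}}{31} \approx 42.459 i$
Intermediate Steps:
$J = i \sqrt{131}$ ($J = \sqrt{-131} = i \sqrt{131} \approx 11.446 i$)
$\frac{J}{31} \left(26 - -89\right) = \frac{i \sqrt{131}}{31} \left(26 - -89\right) = i \sqrt{131} \cdot \frac{1}{31} \left(26 + 89\right) = \frac{i \sqrt{131}}{31} \cdot 115 = \frac{115 i \sqrt{131}}{31}$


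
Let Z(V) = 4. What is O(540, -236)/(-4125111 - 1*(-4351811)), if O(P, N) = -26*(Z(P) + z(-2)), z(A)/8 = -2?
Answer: 78/56675 ≈ 0.0013763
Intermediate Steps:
z(A) = -16 (z(A) = 8*(-2) = -16)
O(P, N) = 312 (O(P, N) = -26*(4 - 16) = -26*(-12) = 312)
O(540, -236)/(-4125111 - 1*(-4351811)) = 312/(-4125111 - 1*(-4351811)) = 312/(-4125111 + 4351811) = 312/226700 = 312*(1/226700) = 78/56675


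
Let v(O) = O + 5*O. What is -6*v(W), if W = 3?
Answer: -108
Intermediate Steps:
v(O) = 6*O
-6*v(W) = -36*3 = -6*18 = -108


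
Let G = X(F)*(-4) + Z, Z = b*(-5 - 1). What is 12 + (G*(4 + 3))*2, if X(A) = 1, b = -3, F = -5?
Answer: 208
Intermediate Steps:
Z = 18 (Z = -3*(-5 - 1) = -3*(-6) = 18)
G = 14 (G = 1*(-4) + 18 = -4 + 18 = 14)
12 + (G*(4 + 3))*2 = 12 + (14*(4 + 3))*2 = 12 + (14*7)*2 = 12 + 98*2 = 12 + 196 = 208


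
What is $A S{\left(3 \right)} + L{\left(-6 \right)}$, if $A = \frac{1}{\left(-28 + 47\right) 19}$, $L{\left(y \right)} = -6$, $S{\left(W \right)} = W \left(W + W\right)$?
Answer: $- \frac{2148}{361} \approx -5.9501$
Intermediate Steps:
$S{\left(W \right)} = 2 W^{2}$ ($S{\left(W \right)} = W 2 W = 2 W^{2}$)
$A = \frac{1}{361}$ ($A = \frac{1}{19} \cdot \frac{1}{19} = \frac{1}{361} \approx 0.0027701$)
$A S{\left(3 \right)} + L{\left(-6 \right)} = \frac{2 \cdot 3^{2}}{361} - 6 = \frac{2 \cdot 9}{361} - 6 = \frac{1}{361} \cdot 18 - 6 = \frac{18}{361} - 6 = - \frac{2148}{361}$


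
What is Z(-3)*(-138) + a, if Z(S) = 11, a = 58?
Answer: -1460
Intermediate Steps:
Z(-3)*(-138) + a = 11*(-138) + 58 = -1518 + 58 = -1460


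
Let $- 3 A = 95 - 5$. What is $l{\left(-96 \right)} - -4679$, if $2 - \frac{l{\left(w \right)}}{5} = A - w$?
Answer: $4359$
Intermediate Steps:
$A = -30$ ($A = - \frac{95 - 5}{3} = \left(- \frac{1}{3}\right) 90 = -30$)
$l{\left(w \right)} = 160 + 5 w$ ($l{\left(w \right)} = 10 - 5 \left(-30 - w\right) = 10 + \left(150 + 5 w\right) = 160 + 5 w$)
$l{\left(-96 \right)} - -4679 = \left(160 + 5 \left(-96\right)\right) - -4679 = \left(160 - 480\right) + 4679 = -320 + 4679 = 4359$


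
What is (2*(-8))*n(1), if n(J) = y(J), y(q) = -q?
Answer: 16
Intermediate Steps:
n(J) = -J
(2*(-8))*n(1) = (2*(-8))*(-1*1) = -16*(-1) = 16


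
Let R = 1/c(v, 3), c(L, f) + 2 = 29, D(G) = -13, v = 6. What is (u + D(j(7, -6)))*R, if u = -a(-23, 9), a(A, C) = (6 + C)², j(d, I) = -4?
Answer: -238/27 ≈ -8.8148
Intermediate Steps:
c(L, f) = 27 (c(L, f) = -2 + 29 = 27)
R = 1/27 ≈ 0.037037
u = -225 (u = -(6 + 9)² = -1*15² = -1*225 = -225)
(u + D(j(7, -6)))*R = (-225 - 13)*(1/27) = -238*1/27 = -238/27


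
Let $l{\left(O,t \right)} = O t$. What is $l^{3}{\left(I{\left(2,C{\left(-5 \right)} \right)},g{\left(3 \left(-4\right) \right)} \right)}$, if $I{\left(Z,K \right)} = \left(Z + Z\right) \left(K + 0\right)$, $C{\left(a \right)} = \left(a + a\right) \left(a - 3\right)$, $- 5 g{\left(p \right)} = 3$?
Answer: $-7077888$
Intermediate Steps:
$g{\left(p \right)} = - \frac{3}{5}$ ($g{\left(p \right)} = \left(- \frac{1}{5}\right) 3 = - \frac{3}{5}$)
$C{\left(a \right)} = 2 a \left(-3 + a\right)$
$I{\left(Z,K \right)} = 2 K Z$ ($I{\left(Z,K \right)} = 2 Z K = 2 K Z$)
$l^{3}{\left(I{\left(2,C{\left(-5 \right)} \right)},g{\left(3 \left(-4\right) \right)} \right)} = \left(2 \cdot 2 \left(-5\right) \left(-3 - 5\right) 2 \left(- \frac{3}{5}\right)\right)^{3} = \left(2 \cdot 2 \left(-5\right) \left(-8\right) 2 \left(- \frac{3}{5}\right)\right)^{3} = \left(2 \cdot 80 \cdot 2 \left(- \frac{3}{5}\right)\right)^{3} = \left(320 \left(- \frac{3}{5}\right)\right)^{3} = \left(-192\right)^{3} = -7077888$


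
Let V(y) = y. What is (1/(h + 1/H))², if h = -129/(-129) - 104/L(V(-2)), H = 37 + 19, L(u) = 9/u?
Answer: 254016/147889921 ≈ 0.0017176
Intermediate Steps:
H = 56
h = 217/9 (h = -129/(-129) - 104/(9/(-2)) = -129*(-1/129) - 104/(9*(-½)) = 1 - 104/(-9/2) = 1 - 104*(-2/9) = 1 + 208/9 = 217/9 ≈ 24.111)
(1/(h + 1/H))² = (1/(217/9 + 1/56))² = (1/(12161/504))² = (504/12161)² = 254016/147889921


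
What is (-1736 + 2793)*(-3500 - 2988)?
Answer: -6857816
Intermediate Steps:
(-1736 + 2793)*(-3500 - 2988) = 1057*(-6488) = -6857816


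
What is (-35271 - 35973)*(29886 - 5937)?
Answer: -1706222556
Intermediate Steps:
(-35271 - 35973)*(29886 - 5937) = -71244*23949 = -1706222556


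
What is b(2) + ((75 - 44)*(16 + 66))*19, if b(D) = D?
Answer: 48300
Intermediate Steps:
b(2) + ((75 - 44)*(16 + 66))*19 = 2 + ((75 - 44)*(16 + 66))*19 = 2 + (31*82)*19 = 2 + 2542*19 = 2 + 48298 = 48300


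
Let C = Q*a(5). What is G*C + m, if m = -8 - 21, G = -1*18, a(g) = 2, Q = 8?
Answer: -317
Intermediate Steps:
G = -18
m = -29
C = 16 (C = 8*2 = 16)
G*C + m = -18*16 - 29 = -288 - 29 = -317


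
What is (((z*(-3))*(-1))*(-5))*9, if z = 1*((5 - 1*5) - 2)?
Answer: 270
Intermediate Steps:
z = -2 (z = 1*((5 - 5) - 2) = 1*(0 - 2) = 1*(-2) = -2)
(((z*(-3))*(-1))*(-5))*9 = ((-2*(-3)*(-1))*(-5))*9 = ((6*(-1))*(-5))*9 = -6*(-5)*9 = 30*9 = 270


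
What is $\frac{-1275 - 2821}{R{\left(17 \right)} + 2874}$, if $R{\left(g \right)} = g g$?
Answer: $- \frac{4096}{3163} \approx -1.295$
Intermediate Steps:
$R{\left(g \right)} = g^{2}$
$\frac{-1275 - 2821}{R{\left(17 \right)} + 2874} = \frac{-1275 - 2821}{17^{2} + 2874} = - \frac{4096}{289 + 2874} = - \frac{4096}{3163}$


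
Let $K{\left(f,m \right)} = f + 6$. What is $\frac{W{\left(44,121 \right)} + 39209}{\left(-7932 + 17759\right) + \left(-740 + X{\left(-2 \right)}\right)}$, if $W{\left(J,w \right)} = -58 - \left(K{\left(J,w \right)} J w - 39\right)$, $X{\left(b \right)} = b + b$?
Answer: $- \frac{227010}{9083} \approx -24.993$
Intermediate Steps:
$K{\left(f,m \right)} = 6 + f$
$X{\left(b \right)} = 2 b$
$W{\left(J,w \right)} = -19 - J w \left(6 + J\right)$ ($W{\left(J,w \right)} = -58 - \left(\left(6 + J\right) J w - 39\right) = -58 - \left(J \left(6 + J\right) w - 39\right) = -58 - \left(J w \left(6 + J\right) - 39\right) = -58 - \left(-39 + J w \left(6 + J\right)\right) = -19 - J w \left(6 + J\right)$)
$\frac{W{\left(44,121 \right)} + 39209}{\left(-7932 + 17759\right) + \left(-740 + X{\left(-2 \right)}\right)} = \frac{\left(-19 - 44 \cdot 121 \left(6 + 44\right)\right) + 39209}{\left(-7932 + 17759\right) + \left(-740 + 2 \left(-2\right)\right)} = \frac{\left(-19 - 44 \cdot 121 \cdot 50\right) + 39209}{9827 - 744} = \frac{\left(-19 - 266200\right) + 39209}{9827 - 744} = \frac{-266219 + 39209}{9083} = \left(-227010\right) \frac{1}{9083} = - \frac{227010}{9083}$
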